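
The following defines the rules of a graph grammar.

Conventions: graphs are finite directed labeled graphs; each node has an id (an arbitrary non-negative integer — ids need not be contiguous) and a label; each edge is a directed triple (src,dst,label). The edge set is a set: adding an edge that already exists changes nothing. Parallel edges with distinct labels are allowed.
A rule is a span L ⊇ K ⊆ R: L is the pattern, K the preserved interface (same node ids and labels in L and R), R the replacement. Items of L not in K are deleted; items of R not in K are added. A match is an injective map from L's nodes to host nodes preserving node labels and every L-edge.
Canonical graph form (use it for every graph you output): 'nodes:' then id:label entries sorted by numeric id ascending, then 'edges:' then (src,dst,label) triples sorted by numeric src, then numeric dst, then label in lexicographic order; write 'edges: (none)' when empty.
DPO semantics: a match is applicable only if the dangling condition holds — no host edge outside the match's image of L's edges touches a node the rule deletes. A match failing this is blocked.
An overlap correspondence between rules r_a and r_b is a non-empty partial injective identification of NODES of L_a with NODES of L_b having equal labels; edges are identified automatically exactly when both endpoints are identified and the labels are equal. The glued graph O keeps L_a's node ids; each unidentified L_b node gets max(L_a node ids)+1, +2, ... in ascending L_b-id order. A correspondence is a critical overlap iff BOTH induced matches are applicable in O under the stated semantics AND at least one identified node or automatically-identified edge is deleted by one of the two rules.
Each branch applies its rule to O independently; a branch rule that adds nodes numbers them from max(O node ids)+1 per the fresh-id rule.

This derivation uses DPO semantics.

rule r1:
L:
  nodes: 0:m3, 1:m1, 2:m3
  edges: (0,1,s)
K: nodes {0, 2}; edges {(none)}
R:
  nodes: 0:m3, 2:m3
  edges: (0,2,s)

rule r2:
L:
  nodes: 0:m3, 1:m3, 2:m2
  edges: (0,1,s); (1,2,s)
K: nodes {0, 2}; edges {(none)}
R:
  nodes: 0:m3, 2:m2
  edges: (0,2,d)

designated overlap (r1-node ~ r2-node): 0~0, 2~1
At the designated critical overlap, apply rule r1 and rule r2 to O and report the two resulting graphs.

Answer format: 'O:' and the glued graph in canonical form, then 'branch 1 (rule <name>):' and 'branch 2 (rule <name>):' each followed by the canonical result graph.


O:
nodes: 0:m3, 1:m1, 2:m3, 3:m2
edges: (0,1,s); (0,2,s); (2,3,s)
branch 1 (rule r1):
nodes: 0:m3, 2:m3, 3:m2
edges: (0,2,s); (2,3,s)
branch 2 (rule r2):
nodes: 0:m3, 1:m1, 3:m2
edges: (0,1,s); (0,3,d)


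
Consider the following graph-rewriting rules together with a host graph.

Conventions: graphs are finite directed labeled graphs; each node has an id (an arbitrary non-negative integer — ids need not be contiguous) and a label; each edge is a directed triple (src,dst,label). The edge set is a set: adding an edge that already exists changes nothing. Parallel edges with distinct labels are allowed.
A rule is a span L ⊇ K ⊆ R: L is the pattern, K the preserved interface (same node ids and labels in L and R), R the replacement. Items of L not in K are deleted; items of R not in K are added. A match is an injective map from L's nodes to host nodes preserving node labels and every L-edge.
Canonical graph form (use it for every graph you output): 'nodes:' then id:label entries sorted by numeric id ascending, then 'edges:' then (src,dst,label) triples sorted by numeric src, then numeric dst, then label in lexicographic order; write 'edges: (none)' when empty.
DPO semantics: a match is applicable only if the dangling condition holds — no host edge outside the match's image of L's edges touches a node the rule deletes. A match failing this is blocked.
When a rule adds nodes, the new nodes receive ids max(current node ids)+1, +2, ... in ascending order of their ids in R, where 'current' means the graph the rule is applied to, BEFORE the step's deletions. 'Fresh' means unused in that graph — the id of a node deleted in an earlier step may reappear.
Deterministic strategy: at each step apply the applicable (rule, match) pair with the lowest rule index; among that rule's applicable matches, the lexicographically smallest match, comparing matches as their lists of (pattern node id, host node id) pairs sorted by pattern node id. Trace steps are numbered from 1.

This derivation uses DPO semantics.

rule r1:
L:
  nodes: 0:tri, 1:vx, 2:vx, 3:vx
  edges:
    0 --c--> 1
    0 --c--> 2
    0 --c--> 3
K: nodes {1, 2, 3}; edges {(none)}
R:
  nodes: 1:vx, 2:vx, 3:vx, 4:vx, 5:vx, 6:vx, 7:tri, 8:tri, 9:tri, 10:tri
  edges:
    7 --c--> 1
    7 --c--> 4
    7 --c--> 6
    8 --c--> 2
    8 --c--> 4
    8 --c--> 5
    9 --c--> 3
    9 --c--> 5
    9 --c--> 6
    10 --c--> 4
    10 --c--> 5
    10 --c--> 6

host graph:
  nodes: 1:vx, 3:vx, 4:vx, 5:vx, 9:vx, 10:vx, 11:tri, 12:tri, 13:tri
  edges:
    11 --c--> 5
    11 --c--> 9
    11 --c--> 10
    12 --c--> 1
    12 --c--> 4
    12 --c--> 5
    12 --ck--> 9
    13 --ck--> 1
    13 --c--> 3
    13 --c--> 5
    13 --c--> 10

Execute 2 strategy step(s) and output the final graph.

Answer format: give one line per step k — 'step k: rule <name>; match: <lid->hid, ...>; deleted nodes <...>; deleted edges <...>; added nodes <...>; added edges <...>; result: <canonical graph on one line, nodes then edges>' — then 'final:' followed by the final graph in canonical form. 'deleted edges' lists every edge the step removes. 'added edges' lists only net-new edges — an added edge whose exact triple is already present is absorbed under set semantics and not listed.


step 1: rule r1; match: 0->11, 1->5, 2->9, 3->10; deleted nodes 11; deleted edges (11,5,c); (11,9,c); (11,10,c); added nodes 14, 15, 16, 17, 18, 19, 20; added edges (17,5,c); (17,14,c); (17,16,c); (18,9,c); (18,14,c); (18,15,c); (19,10,c); (19,15,c); (19,16,c); (20,14,c); (20,15,c); (20,16,c); result: nodes: 1:vx, 3:vx, 4:vx, 5:vx, 9:vx, 10:vx, 12:tri, 13:tri, 14:vx, 15:vx, 16:vx, 17:tri, 18:tri, 19:tri, 20:tri edges: (12,1,c); (12,4,c); (12,5,c); (12,9,ck); (13,1,ck); (13,3,c); (13,5,c); (13,10,c); (17,5,c); (17,14,c); (17,16,c); (18,9,c); (18,14,c); (18,15,c); (19,10,c); (19,15,c); (19,16,c); (20,14,c); (20,15,c); (20,16,c)
step 2: rule r1; match: 0->17, 1->5, 2->14, 3->16; deleted nodes 17; deleted edges (17,5,c); (17,14,c); (17,16,c); added nodes 21, 22, 23, 24, 25, 26, 27; added edges (24,5,c); (24,21,c); (24,23,c); (25,14,c); (25,21,c); (25,22,c); (26,16,c); (26,22,c); (26,23,c); (27,21,c); (27,22,c); (27,23,c); result: nodes: 1:vx, 3:vx, 4:vx, 5:vx, 9:vx, 10:vx, 12:tri, 13:tri, 14:vx, 15:vx, 16:vx, 18:tri, 19:tri, 20:tri, 21:vx, 22:vx, 23:vx, 24:tri, 25:tri, 26:tri, 27:tri edges: (12,1,c); (12,4,c); (12,5,c); (12,9,ck); (13,1,ck); (13,3,c); (13,5,c); (13,10,c); (18,9,c); (18,14,c); (18,15,c); (19,10,c); (19,15,c); (19,16,c); (20,14,c); (20,15,c); (20,16,c); (24,5,c); (24,21,c); (24,23,c); (25,14,c); (25,21,c); (25,22,c); (26,16,c); (26,22,c); (26,23,c); (27,21,c); (27,22,c); (27,23,c)
final:
nodes: 1:vx, 3:vx, 4:vx, 5:vx, 9:vx, 10:vx, 12:tri, 13:tri, 14:vx, 15:vx, 16:vx, 18:tri, 19:tri, 20:tri, 21:vx, 22:vx, 23:vx, 24:tri, 25:tri, 26:tri, 27:tri
edges: (12,1,c); (12,4,c); (12,5,c); (12,9,ck); (13,1,ck); (13,3,c); (13,5,c); (13,10,c); (18,9,c); (18,14,c); (18,15,c); (19,10,c); (19,15,c); (19,16,c); (20,14,c); (20,15,c); (20,16,c); (24,5,c); (24,21,c); (24,23,c); (25,14,c); (25,21,c); (25,22,c); (26,16,c); (26,22,c); (26,23,c); (27,21,c); (27,22,c); (27,23,c)


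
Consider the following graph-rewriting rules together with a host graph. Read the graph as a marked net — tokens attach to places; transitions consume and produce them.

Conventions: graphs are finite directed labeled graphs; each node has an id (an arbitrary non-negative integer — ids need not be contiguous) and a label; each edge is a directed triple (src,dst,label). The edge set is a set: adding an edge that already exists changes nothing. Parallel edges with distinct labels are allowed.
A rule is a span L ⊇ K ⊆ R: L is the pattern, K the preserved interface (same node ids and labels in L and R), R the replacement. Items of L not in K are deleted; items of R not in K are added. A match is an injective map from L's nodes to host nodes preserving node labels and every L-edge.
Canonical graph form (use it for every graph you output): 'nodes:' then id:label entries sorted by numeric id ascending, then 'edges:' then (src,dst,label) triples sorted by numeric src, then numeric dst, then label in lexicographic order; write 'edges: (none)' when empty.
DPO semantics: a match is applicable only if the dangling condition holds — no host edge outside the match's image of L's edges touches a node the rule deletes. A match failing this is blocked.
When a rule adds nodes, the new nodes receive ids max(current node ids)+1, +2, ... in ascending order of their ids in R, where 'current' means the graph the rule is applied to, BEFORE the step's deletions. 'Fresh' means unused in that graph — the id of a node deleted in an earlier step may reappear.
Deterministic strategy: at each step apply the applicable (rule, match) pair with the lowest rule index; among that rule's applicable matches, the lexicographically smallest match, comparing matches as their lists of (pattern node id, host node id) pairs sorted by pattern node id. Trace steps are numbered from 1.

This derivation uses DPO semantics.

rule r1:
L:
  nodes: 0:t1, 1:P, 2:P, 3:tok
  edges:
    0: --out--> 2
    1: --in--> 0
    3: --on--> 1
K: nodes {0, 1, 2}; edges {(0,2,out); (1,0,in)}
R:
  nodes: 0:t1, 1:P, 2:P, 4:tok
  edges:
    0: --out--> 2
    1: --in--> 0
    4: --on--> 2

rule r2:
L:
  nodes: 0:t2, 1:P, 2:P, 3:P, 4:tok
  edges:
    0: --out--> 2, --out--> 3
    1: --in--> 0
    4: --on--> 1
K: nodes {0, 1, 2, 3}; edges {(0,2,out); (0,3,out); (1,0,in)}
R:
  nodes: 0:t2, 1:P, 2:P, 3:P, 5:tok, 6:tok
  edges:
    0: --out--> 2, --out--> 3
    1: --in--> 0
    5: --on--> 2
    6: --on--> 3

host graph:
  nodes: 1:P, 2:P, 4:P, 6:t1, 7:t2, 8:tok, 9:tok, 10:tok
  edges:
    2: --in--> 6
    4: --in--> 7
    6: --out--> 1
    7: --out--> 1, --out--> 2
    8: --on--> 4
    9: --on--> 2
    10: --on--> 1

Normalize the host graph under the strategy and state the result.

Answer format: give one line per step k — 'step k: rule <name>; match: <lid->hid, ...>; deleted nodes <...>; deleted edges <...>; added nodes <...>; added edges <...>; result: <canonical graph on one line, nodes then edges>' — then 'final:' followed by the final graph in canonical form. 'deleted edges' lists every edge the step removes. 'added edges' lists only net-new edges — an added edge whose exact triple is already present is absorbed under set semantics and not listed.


step 1: rule r1; match: 0->6, 1->2, 2->1, 3->9; deleted nodes 9; deleted edges (9,2,on); added nodes 11; added edges (11,1,on); result: nodes: 1:P, 2:P, 4:P, 6:t1, 7:t2, 8:tok, 10:tok, 11:tok edges: (2,6,in); (4,7,in); (6,1,out); (7,1,out); (7,2,out); (8,4,on); (10,1,on); (11,1,on)
step 2: rule r2; match: 0->7, 1->4, 2->1, 3->2, 4->8; deleted nodes 8; deleted edges (8,4,on); added nodes 12, 13; added edges (12,1,on); (13,2,on); result: nodes: 1:P, 2:P, 4:P, 6:t1, 7:t2, 10:tok, 11:tok, 12:tok, 13:tok edges: (2,6,in); (4,7,in); (6,1,out); (7,1,out); (7,2,out); (10,1,on); (11,1,on); (12,1,on); (13,2,on)
step 3: rule r1; match: 0->6, 1->2, 2->1, 3->13; deleted nodes 13; deleted edges (13,2,on); added nodes 14; added edges (14,1,on); result: nodes: 1:P, 2:P, 4:P, 6:t1, 7:t2, 10:tok, 11:tok, 12:tok, 14:tok edges: (2,6,in); (4,7,in); (6,1,out); (7,1,out); (7,2,out); (10,1,on); (11,1,on); (12,1,on); (14,1,on)
final:
nodes: 1:P, 2:P, 4:P, 6:t1, 7:t2, 10:tok, 11:tok, 12:tok, 14:tok
edges: (2,6,in); (4,7,in); (6,1,out); (7,1,out); (7,2,out); (10,1,on); (11,1,on); (12,1,on); (14,1,on)


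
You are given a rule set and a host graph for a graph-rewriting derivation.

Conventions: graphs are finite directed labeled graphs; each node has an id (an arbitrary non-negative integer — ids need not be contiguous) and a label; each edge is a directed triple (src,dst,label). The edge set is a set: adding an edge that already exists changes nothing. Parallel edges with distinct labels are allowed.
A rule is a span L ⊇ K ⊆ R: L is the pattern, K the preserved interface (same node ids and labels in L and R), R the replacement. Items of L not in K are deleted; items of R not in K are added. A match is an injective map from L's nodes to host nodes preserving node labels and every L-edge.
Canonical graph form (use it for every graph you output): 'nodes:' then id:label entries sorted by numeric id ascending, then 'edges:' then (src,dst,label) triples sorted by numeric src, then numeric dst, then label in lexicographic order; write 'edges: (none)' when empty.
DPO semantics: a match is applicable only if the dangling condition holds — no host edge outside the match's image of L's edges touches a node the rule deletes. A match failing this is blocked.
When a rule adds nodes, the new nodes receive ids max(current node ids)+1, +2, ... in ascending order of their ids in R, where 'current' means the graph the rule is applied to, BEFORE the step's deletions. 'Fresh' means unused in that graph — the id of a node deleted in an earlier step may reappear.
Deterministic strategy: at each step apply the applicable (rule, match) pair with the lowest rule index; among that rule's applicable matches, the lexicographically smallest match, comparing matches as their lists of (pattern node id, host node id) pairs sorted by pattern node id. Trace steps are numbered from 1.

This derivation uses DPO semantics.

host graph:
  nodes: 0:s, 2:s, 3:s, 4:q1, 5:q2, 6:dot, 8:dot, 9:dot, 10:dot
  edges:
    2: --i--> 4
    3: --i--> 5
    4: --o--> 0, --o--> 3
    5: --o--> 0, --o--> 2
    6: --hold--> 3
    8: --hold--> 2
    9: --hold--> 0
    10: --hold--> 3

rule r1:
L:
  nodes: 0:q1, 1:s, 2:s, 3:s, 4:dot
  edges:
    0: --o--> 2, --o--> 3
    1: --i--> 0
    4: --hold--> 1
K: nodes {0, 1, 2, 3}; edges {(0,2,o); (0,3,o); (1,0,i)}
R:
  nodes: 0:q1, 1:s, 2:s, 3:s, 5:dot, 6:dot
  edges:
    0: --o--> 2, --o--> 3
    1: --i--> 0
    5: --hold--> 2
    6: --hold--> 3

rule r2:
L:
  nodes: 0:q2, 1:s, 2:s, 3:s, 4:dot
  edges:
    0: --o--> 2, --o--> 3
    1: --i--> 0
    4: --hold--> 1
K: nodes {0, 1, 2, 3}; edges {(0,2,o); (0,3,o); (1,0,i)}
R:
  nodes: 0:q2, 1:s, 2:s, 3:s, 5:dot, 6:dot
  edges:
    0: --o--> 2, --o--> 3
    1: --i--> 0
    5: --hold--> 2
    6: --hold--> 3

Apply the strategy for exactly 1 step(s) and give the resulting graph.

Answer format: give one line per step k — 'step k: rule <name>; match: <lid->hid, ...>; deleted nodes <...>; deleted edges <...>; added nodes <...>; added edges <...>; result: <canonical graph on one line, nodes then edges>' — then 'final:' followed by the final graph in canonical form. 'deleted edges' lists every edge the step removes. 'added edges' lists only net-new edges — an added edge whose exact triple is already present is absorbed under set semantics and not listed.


step 1: rule r1; match: 0->4, 1->2, 2->0, 3->3, 4->8; deleted nodes 8; deleted edges (8,2,hold); added nodes 11, 12; added edges (11,0,hold); (12,3,hold); result: nodes: 0:s, 2:s, 3:s, 4:q1, 5:q2, 6:dot, 9:dot, 10:dot, 11:dot, 12:dot edges: (2,4,i); (3,5,i); (4,0,o); (4,3,o); (5,0,o); (5,2,o); (6,3,hold); (9,0,hold); (10,3,hold); (11,0,hold); (12,3,hold)
final:
nodes: 0:s, 2:s, 3:s, 4:q1, 5:q2, 6:dot, 9:dot, 10:dot, 11:dot, 12:dot
edges: (2,4,i); (3,5,i); (4,0,o); (4,3,o); (5,0,o); (5,2,o); (6,3,hold); (9,0,hold); (10,3,hold); (11,0,hold); (12,3,hold)


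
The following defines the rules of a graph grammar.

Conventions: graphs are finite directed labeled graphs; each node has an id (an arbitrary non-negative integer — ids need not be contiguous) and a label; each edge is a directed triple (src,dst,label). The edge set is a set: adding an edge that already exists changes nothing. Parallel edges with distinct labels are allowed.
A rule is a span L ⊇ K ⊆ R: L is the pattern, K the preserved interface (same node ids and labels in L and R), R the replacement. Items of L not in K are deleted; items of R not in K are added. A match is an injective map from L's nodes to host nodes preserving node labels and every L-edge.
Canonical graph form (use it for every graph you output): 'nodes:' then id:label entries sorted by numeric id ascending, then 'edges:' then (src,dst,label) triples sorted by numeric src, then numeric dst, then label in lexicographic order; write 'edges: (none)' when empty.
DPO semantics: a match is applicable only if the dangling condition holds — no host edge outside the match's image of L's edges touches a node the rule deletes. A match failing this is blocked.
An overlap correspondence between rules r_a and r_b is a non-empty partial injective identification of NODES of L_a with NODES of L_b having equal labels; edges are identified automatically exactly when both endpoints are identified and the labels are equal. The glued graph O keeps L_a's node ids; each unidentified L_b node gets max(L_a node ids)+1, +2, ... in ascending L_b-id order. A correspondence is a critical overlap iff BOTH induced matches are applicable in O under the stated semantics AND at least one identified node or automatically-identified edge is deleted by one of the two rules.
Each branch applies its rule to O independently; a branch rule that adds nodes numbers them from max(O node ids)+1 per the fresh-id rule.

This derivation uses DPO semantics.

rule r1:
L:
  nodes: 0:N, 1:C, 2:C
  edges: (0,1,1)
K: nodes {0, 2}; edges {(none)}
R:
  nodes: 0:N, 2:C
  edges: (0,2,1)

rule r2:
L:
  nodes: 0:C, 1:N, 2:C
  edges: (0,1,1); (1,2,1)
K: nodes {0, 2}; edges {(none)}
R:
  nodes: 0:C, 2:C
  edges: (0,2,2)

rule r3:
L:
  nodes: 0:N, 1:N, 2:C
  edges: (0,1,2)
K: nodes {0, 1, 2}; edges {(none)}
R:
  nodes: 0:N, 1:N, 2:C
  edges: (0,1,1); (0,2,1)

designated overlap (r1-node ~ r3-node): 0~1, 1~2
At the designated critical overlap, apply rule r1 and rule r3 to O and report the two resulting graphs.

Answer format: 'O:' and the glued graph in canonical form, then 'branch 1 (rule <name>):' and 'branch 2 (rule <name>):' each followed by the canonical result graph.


O:
nodes: 0:N, 1:C, 2:C, 3:N
edges: (0,1,1); (3,0,2)
branch 1 (rule r1):
nodes: 0:N, 2:C, 3:N
edges: (0,2,1); (3,0,2)
branch 2 (rule r3):
nodes: 0:N, 1:C, 2:C, 3:N
edges: (0,1,1); (3,0,1); (3,1,1)


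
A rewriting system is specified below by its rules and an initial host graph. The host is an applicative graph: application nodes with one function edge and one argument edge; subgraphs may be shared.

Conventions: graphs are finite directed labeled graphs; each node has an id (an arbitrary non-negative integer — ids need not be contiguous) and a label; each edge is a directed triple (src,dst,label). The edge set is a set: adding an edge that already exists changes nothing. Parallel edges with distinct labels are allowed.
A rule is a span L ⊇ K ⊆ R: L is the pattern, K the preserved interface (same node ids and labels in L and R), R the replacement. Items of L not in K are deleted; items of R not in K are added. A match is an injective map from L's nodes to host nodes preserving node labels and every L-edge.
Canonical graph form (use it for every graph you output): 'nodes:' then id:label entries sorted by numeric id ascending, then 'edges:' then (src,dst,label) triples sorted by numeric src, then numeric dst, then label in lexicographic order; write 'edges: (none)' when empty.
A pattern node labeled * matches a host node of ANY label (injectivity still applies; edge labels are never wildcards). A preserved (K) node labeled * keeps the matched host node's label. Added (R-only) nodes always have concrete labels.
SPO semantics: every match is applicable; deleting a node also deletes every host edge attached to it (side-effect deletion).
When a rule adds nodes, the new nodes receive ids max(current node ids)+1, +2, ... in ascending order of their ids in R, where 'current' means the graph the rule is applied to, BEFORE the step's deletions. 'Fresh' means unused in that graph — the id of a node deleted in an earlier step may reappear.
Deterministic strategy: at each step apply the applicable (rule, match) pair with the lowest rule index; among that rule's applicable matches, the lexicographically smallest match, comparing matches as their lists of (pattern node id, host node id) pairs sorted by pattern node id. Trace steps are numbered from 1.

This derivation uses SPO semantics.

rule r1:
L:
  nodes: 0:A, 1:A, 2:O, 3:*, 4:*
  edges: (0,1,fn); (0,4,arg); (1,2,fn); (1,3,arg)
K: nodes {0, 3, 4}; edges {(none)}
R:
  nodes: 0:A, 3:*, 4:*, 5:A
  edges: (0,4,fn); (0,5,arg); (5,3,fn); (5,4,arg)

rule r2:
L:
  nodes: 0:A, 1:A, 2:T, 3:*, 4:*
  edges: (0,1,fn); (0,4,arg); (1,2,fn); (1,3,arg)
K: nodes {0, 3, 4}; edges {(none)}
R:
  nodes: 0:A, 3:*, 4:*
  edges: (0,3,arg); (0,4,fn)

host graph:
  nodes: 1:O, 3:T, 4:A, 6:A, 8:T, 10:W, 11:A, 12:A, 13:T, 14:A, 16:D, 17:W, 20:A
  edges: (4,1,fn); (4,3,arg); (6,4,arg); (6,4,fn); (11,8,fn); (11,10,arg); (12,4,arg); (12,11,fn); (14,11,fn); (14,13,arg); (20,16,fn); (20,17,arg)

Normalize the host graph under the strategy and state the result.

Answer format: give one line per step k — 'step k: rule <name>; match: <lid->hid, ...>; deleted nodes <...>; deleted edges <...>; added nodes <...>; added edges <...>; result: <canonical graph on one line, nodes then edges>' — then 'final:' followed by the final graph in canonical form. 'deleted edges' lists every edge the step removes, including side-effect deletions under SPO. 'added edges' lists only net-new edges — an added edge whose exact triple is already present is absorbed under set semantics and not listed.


step 1: rule r2; match: 0->12, 1->11, 2->8, 3->10, 4->4; deleted nodes 8, 11; deleted edges (11,8,fn); (11,10,arg); (12,4,arg); (12,11,fn); (14,11,fn); added nodes (none); added edges (12,4,fn); (12,10,arg); result: nodes: 1:O, 3:T, 4:A, 6:A, 10:W, 12:A, 13:T, 14:A, 16:D, 17:W, 20:A edges: (4,1,fn); (4,3,arg); (6,4,arg); (6,4,fn); (12,4,fn); (12,10,arg); (14,13,arg); (20,16,fn); (20,17,arg)
step 2: rule r1; match: 0->12, 1->4, 2->1, 3->3, 4->10; deleted nodes 1, 4; deleted edges (4,1,fn); (4,3,arg); (6,4,arg); (6,4,fn); (12,4,fn); (12,10,arg); added nodes 21; added edges (12,10,fn); (12,21,arg); (21,3,fn); (21,10,arg); result: nodes: 3:T, 6:A, 10:W, 12:A, 13:T, 14:A, 16:D, 17:W, 20:A, 21:A edges: (12,10,fn); (12,21,arg); (14,13,arg); (20,16,fn); (20,17,arg); (21,3,fn); (21,10,arg)
final:
nodes: 3:T, 6:A, 10:W, 12:A, 13:T, 14:A, 16:D, 17:W, 20:A, 21:A
edges: (12,10,fn); (12,21,arg); (14,13,arg); (20,16,fn); (20,17,arg); (21,3,fn); (21,10,arg)


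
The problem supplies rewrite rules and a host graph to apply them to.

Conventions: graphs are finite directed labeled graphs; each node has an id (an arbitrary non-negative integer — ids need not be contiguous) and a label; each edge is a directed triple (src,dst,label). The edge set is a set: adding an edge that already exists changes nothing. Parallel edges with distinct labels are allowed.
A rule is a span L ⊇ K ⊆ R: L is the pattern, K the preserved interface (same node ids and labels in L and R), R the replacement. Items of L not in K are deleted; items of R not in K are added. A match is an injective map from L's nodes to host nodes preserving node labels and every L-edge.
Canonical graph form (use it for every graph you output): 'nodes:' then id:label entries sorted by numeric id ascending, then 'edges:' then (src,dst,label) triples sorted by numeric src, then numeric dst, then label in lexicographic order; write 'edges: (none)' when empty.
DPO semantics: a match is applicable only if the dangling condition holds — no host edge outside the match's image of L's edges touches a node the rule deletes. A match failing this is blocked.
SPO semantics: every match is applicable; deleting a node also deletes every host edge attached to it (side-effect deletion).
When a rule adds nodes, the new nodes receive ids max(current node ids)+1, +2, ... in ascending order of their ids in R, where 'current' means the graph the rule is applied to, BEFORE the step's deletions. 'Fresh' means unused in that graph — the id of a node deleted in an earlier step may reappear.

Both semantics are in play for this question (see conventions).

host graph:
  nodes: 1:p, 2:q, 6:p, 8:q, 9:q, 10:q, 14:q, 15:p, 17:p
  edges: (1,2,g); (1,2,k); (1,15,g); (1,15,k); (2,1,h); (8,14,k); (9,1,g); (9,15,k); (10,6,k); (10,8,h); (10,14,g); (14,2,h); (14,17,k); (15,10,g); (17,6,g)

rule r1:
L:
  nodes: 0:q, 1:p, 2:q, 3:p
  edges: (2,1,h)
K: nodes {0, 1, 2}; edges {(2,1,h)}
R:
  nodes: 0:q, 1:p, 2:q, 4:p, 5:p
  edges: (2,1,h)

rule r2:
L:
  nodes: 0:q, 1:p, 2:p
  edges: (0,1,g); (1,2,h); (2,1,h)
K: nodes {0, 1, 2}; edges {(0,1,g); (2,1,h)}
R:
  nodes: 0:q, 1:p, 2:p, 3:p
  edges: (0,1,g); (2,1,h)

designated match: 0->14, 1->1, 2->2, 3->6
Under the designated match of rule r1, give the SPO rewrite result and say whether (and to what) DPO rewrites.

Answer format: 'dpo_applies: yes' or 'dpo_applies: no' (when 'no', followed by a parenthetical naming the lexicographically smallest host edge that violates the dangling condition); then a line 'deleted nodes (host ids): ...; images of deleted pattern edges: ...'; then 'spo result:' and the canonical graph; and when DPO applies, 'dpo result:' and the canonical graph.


dpo_applies: no
(the rule deletes node 6, which keeps host edge (10,6,k) outside the match image — the dangling condition fails, DPO blocks; SPO proceeds and side-deletes such edges)
deleted nodes (host ids): 6; images of deleted pattern edges: (none)
spo result:
nodes: 1:p, 2:q, 8:q, 9:q, 10:q, 14:q, 15:p, 17:p, 18:p, 19:p
edges: (1,2,g); (1,2,k); (1,15,g); (1,15,k); (2,1,h); (8,14,k); (9,1,g); (9,15,k); (10,8,h); (10,14,g); (14,2,h); (14,17,k); (15,10,g)


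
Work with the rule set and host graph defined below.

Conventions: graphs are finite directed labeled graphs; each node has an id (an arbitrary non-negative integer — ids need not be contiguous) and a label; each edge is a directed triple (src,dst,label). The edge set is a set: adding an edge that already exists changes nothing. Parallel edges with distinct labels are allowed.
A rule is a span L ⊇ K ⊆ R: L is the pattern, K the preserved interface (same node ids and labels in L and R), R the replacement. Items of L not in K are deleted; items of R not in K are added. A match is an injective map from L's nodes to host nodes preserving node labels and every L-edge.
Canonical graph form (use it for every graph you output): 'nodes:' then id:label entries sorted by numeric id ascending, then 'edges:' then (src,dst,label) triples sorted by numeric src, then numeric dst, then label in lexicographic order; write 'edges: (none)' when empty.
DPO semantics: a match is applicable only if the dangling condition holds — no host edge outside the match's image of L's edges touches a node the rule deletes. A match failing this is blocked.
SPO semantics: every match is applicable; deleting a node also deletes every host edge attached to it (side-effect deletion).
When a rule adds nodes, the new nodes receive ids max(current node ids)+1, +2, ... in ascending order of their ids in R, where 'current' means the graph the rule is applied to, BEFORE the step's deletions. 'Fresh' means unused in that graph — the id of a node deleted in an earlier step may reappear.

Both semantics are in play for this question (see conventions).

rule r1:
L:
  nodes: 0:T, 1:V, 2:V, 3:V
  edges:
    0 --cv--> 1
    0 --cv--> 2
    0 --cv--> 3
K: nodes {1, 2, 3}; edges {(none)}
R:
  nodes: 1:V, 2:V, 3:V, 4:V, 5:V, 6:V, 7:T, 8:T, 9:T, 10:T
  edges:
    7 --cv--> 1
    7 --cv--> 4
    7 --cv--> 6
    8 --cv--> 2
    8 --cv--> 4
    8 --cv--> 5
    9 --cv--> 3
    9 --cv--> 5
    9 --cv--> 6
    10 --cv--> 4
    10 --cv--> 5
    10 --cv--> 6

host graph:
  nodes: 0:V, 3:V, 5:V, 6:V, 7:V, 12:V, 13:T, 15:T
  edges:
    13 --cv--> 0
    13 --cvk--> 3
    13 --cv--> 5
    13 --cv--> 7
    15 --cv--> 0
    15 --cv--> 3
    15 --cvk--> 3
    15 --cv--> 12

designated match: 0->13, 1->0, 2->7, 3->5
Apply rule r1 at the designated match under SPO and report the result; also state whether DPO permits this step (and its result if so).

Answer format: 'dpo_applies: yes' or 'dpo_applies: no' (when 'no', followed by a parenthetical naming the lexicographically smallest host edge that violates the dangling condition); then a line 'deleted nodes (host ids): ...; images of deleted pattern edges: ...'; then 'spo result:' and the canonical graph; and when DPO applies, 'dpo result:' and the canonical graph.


dpo_applies: no
(the rule deletes node 13, which keeps host edge (13,3,cvk) outside the match image — the dangling condition fails, DPO blocks; SPO proceeds and side-deletes such edges)
deleted nodes (host ids): 13; images of deleted pattern edges: (13,0,cv); (13,5,cv); (13,7,cv)
spo result:
nodes: 0:V, 3:V, 5:V, 6:V, 7:V, 12:V, 15:T, 16:V, 17:V, 18:V, 19:T, 20:T, 21:T, 22:T
edges: (15,0,cv); (15,3,cv); (15,3,cvk); (15,12,cv); (19,0,cv); (19,16,cv); (19,18,cv); (20,7,cv); (20,16,cv); (20,17,cv); (21,5,cv); (21,17,cv); (21,18,cv); (22,16,cv); (22,17,cv); (22,18,cv)


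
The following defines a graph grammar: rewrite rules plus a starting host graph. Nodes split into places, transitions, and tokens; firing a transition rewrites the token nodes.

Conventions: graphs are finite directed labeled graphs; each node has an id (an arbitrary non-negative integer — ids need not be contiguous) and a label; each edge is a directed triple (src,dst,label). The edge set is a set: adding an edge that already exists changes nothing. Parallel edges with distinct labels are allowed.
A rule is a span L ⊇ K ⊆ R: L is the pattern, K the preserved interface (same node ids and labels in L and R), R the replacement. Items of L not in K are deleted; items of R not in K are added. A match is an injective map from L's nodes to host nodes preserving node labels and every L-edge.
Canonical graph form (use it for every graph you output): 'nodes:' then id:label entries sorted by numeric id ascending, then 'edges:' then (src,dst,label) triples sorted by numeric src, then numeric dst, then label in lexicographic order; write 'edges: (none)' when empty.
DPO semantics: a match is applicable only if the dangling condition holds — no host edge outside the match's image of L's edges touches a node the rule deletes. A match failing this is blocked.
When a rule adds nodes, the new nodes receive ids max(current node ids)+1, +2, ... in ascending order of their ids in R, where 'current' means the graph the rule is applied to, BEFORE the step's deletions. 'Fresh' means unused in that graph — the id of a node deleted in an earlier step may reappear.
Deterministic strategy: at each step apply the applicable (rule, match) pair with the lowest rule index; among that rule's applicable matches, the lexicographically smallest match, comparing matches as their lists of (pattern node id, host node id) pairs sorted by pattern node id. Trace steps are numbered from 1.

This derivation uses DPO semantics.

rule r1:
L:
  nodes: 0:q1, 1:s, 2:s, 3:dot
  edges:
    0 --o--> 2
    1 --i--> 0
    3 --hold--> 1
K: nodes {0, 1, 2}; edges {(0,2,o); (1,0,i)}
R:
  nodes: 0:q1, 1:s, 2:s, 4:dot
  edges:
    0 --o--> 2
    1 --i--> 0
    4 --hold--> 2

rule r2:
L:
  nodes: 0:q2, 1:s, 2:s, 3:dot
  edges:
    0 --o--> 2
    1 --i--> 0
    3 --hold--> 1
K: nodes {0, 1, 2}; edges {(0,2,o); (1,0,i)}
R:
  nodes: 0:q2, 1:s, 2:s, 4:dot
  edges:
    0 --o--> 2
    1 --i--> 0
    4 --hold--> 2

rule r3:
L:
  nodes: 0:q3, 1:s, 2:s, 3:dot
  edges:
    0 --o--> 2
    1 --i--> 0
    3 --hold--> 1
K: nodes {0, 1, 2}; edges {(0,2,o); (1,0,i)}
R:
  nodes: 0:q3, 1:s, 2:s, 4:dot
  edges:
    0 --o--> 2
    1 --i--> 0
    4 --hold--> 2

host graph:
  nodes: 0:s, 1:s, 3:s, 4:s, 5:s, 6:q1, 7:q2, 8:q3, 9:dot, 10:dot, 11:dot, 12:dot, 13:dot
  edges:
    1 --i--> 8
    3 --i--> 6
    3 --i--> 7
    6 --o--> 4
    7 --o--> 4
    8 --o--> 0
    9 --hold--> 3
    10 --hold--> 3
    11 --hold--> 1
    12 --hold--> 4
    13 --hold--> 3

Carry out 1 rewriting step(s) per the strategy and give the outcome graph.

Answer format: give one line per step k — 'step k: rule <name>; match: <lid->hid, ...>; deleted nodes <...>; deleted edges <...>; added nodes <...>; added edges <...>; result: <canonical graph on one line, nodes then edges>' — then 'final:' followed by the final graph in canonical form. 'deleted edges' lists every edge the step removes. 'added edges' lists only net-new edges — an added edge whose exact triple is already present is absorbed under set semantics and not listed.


step 1: rule r1; match: 0->6, 1->3, 2->4, 3->9; deleted nodes 9; deleted edges (9,3,hold); added nodes 14; added edges (14,4,hold); result: nodes: 0:s, 1:s, 3:s, 4:s, 5:s, 6:q1, 7:q2, 8:q3, 10:dot, 11:dot, 12:dot, 13:dot, 14:dot edges: (1,8,i); (3,6,i); (3,7,i); (6,4,o); (7,4,o); (8,0,o); (10,3,hold); (11,1,hold); (12,4,hold); (13,3,hold); (14,4,hold)
final:
nodes: 0:s, 1:s, 3:s, 4:s, 5:s, 6:q1, 7:q2, 8:q3, 10:dot, 11:dot, 12:dot, 13:dot, 14:dot
edges: (1,8,i); (3,6,i); (3,7,i); (6,4,o); (7,4,o); (8,0,o); (10,3,hold); (11,1,hold); (12,4,hold); (13,3,hold); (14,4,hold)


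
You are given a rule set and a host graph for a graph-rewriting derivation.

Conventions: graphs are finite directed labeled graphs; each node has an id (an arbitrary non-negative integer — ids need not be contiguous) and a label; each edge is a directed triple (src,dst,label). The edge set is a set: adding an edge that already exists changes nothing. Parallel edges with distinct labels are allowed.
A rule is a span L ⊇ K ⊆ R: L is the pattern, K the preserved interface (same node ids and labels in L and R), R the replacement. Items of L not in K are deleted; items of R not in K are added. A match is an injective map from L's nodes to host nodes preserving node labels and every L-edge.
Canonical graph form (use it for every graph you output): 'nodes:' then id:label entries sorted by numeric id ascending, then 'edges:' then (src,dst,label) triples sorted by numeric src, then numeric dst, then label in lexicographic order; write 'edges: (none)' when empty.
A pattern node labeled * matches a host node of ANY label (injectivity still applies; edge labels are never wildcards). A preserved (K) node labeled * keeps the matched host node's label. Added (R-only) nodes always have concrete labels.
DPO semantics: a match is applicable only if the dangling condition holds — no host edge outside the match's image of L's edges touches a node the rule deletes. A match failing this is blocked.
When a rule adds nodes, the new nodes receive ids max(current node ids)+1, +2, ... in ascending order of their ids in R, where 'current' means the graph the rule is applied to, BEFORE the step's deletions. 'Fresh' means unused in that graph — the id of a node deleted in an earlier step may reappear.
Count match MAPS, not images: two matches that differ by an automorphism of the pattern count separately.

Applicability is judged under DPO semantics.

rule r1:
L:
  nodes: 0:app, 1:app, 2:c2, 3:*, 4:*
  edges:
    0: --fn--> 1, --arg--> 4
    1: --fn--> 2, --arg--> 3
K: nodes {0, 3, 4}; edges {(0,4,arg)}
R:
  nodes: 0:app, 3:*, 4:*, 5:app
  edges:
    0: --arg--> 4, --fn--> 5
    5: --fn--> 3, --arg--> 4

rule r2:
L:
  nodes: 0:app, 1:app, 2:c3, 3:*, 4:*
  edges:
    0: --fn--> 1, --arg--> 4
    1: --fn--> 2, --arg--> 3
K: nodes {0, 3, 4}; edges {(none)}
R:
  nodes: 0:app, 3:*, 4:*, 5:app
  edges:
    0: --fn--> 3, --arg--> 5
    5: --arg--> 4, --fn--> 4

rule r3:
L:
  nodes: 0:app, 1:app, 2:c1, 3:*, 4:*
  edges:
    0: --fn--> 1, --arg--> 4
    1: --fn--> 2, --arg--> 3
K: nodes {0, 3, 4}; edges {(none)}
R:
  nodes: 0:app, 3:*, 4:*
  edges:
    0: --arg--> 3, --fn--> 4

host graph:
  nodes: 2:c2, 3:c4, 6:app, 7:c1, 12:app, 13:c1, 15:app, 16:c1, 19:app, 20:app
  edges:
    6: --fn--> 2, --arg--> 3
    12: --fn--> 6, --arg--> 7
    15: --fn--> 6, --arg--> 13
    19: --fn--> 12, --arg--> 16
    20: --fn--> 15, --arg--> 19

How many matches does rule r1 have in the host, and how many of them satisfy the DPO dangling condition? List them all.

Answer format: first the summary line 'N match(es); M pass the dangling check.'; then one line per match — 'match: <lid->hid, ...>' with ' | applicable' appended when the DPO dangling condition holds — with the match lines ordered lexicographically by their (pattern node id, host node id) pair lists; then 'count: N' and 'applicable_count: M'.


2 match(es); 0 pass the dangling check.
match: 0->12, 1->6, 2->2, 3->3, 4->7
match: 0->15, 1->6, 2->2, 3->3, 4->13
count: 2
applicable_count: 0


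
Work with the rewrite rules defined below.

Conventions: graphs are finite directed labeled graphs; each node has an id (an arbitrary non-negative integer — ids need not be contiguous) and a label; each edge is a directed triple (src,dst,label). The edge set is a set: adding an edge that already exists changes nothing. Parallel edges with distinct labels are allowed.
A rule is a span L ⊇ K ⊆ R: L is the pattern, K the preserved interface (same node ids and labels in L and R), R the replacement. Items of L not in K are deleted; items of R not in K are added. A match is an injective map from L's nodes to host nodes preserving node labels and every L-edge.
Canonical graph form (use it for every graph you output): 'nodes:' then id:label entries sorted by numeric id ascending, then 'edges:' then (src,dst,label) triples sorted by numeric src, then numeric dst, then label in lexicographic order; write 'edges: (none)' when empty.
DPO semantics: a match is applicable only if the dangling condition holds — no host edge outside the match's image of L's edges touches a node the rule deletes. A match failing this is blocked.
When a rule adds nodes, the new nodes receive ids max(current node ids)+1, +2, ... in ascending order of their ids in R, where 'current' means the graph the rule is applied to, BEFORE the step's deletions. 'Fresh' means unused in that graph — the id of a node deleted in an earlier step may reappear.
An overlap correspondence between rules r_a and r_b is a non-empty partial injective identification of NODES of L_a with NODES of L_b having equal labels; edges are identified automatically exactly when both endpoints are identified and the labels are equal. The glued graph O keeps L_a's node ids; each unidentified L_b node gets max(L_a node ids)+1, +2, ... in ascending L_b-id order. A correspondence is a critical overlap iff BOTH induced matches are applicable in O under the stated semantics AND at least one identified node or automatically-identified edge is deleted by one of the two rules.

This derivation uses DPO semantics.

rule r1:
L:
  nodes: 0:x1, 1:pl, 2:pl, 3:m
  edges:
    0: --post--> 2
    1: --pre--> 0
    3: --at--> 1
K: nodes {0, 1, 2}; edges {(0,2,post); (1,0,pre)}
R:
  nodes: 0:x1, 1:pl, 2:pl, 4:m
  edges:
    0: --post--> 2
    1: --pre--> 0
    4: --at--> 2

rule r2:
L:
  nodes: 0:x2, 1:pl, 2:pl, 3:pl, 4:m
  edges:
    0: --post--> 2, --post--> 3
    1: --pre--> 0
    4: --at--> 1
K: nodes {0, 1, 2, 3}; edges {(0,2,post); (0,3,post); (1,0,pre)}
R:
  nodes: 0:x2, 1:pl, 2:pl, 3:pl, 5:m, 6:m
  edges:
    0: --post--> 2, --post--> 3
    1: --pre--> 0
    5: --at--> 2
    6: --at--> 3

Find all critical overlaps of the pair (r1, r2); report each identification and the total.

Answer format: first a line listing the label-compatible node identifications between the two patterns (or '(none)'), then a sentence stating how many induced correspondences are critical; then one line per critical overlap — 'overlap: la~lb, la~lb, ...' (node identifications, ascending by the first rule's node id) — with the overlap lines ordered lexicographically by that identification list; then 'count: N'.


label-compatible node identifications between L(r1) and L(r2): 1~1, 1~2, 1~3, 2~1, 2~2, 2~3, 3~4
3 of the induced correspondences are critical overlaps of r1 and r2.
overlap: 1~1, 2~2, 3~4
overlap: 1~1, 2~3, 3~4
overlap: 1~1, 3~4
count: 3


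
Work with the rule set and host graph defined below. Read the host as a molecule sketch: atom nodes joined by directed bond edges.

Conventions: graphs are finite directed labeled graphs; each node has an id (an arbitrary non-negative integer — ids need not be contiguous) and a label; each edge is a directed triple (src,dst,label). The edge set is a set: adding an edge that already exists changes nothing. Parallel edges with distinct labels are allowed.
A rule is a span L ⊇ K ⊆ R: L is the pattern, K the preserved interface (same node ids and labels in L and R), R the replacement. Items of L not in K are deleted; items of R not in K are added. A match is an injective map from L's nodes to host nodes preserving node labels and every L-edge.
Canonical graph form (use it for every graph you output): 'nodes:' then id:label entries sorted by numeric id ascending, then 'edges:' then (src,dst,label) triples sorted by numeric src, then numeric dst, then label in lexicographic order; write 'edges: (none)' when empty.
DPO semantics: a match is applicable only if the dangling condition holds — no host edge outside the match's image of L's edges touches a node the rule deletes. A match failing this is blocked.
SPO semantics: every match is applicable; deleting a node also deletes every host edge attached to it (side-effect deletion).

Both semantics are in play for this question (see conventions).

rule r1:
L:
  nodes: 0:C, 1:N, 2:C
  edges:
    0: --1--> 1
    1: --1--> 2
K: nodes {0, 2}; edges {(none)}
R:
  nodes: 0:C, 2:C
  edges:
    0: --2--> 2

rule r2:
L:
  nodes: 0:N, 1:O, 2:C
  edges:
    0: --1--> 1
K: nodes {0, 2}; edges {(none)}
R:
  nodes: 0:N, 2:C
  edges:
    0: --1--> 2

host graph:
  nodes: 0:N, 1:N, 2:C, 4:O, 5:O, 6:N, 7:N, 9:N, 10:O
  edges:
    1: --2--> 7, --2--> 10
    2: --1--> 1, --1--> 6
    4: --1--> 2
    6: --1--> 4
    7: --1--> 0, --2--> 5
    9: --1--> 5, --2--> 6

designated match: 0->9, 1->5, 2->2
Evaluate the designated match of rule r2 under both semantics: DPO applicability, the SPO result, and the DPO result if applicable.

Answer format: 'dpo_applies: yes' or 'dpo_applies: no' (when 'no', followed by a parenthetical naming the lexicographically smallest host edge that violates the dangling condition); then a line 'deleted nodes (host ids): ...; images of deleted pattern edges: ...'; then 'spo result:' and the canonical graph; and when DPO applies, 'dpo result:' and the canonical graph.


dpo_applies: no
(the rule deletes node 5, which keeps host edge (7,5,2) outside the match image — the dangling condition fails, DPO blocks; SPO proceeds and side-deletes such edges)
deleted nodes (host ids): 5; images of deleted pattern edges: (9,5,1)
spo result:
nodes: 0:N, 1:N, 2:C, 4:O, 6:N, 7:N, 9:N, 10:O
edges: (1,7,2); (1,10,2); (2,1,1); (2,6,1); (4,2,1); (6,4,1); (7,0,1); (9,2,1); (9,6,2)
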